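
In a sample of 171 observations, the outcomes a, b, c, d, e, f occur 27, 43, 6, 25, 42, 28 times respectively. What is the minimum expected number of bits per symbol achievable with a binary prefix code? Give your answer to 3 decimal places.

Probabilities are the counts divided by 171.
Repeatedly combine the two least-probable nodes; the expected code length is the sum of the merged weights.
merge 2/57 + 25/171 → 31/171
merge 3/19 + 28/171 → 55/171
merge 31/171 + 14/57 → 73/171
merge 43/171 + 55/171 → 98/171
merge 73/171 + 98/171 → 1
L = 31/171 + 55/171 + 73/171 + 98/171 + 1 = 428/171 ≈ 2.503 bits/symbol.

2.503 bits/symbol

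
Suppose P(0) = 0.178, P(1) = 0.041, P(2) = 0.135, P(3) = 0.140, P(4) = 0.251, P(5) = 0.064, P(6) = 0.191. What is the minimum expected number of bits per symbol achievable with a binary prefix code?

2.663 bits/symbol

Repeatedly combine the two least-probable nodes; the expected code length is the sum of the merged weights.
merge 41/1000 + 8/125 → 21/200
merge 21/200 + 27/200 → 6/25
merge 7/50 + 89/500 → 159/500
merge 191/1000 + 6/25 → 431/1000
merge 251/1000 + 159/500 → 569/1000
merge 431/1000 + 569/1000 → 1
L = 21/200 + 6/25 + 159/500 + 431/1000 + 569/1000 + 1 = 2663/1000 = 2.663 bits/symbol.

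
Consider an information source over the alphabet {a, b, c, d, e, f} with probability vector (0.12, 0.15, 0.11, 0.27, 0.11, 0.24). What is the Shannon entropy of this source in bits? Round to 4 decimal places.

2.4823 bits

H = −Σ pᵢ log₂ pᵢ.
−0.12·log₂(0.12) = 0.3671
−0.15·log₂(0.15) = 0.4105
−0.11·log₂(0.11) = 0.3503
−0.27·log₂(0.27) = 0.5100
−0.11·log₂(0.11) = 0.3503
−0.24·log₂(0.24) = 0.4941
Sum ≈ 2.4823 → 2.4823 bits.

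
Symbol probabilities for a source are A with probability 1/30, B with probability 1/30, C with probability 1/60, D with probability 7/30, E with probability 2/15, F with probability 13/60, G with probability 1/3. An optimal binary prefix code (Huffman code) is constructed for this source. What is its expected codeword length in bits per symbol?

Repeatedly combine the two least-probable nodes; the expected code length is the sum of the merged weights.
merge 1/60 + 1/30 → 1/20
merge 1/30 + 1/20 → 1/12
merge 1/12 + 2/15 → 13/60
merge 13/60 + 13/60 → 13/30
merge 7/30 + 1/3 → 17/30
merge 13/30 + 17/30 → 1
L = 1/20 + 1/12 + 13/60 + 13/30 + 17/30 + 1 = 47/20 = 2.35 bits/symbol.

2.35 bits/symbol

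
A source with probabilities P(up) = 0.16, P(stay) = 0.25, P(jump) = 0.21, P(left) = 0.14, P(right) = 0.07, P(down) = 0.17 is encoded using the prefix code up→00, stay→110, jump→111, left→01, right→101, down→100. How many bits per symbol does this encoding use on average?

2.7 bits/symbol

L̄ = Σ pᵢ·ℓᵢ = 0.16·2 + 0.25·3 + 0.21·3 + 0.14·2 + 0.07·3 + 0.17·3 = 2.7 bits/symbol.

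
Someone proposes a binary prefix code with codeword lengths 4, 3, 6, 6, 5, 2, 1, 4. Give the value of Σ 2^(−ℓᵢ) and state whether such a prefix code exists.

With common denominator 2^6 = 64: Σ 2^(−ℓᵢ) = 4/64 + 8/64 + 1/64 + 1/64 + 2/64 + 16/64 + 32/64 + 4/64 = 68/64 = 1.0625.
Kraft's inequality requires Σ ≤ 1; here Σ = 1.0625 > 1, so no such prefix code exists.

1.0625; no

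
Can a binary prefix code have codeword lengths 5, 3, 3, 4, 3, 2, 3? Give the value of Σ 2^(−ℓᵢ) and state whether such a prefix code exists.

0.84375; yes

With common denominator 2^5 = 32: Σ 2^(−ℓᵢ) = 1/32 + 4/32 + 4/32 + 2/32 + 4/32 + 8/32 + 4/32 = 27/32 = 0.84375.
Kraft's inequality requires Σ ≤ 1; here Σ = 0.84375 ≤ 1, so such a prefix code exists.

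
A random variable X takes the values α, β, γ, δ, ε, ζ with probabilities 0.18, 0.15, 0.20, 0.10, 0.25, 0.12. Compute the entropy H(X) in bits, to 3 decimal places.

H = −Σ pᵢ log₂ pᵢ.
−0.18·log₂(0.18) = 0.4453
−0.15·log₂(0.15) = 0.4105
−0.20·log₂(0.20) = 0.4644
−0.10·log₂(0.10) = 0.3322
−0.25·log₂(0.25) = 0.5000
−0.12·log₂(0.12) = 0.3671
Sum ≈ 2.5195 → 2.519 bits.

2.519 bits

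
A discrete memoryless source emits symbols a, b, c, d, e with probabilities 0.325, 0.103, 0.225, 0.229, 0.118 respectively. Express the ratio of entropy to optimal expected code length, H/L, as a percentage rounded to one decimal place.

Entropy H = −Σ p log₂ p ≈ 2.1997 bits.
Huffman merges: 103/1000+59/500→221/1000; 221/1000+9/40→223/500; 229/1000+13/40→277/500; 223/500+277/500→1. L = 2221/1000 ≈ 2.2210.
Efficiency = H/L = 2.1997/2.2210 = 99.0%.

99.0%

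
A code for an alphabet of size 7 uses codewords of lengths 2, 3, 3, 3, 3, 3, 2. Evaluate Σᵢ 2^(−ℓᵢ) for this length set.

1.125

With common denominator 2^3 = 8: Σ 2^(−ℓᵢ) = 2/8 + 1/8 + 1/8 + 1/8 + 1/8 + 1/8 + 2/8 = 9/8 = 1.125.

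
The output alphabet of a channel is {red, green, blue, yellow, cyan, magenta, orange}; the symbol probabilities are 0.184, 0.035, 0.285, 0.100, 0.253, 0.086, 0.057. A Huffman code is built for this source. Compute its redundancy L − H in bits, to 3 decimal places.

Entropy H = −Σ p log₂ p ≈ 2.5086 bits.
Huffman merges: 7/200+57/1000→23/250; 43/500+23/250→89/500; 1/10+89/500→139/500; 23/125+253/1000→437/1000; 139/500+57/200→563/1000; 437/1000+563/1000→1. L = 637/250 ≈ 2.5480.
L − H = 2.5480 − 2.5086 = 0.039 bits.

0.039 bits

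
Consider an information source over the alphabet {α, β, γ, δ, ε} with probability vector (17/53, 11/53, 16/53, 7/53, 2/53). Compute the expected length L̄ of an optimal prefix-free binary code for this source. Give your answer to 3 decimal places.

2.170 bits/symbol

Repeatedly combine the two least-probable nodes; the expected code length is the sum of the merged weights.
merge 2/53 + 7/53 → 9/53
merge 9/53 + 11/53 → 20/53
merge 16/53 + 17/53 → 33/53
merge 20/53 + 33/53 → 1
L = 9/53 + 20/53 + 33/53 + 1 = 115/53 ≈ 2.170 bits/symbol.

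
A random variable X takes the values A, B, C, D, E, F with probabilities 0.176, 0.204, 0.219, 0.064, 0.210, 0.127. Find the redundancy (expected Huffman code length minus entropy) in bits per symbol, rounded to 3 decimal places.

0.064 bits

Entropy H = −Σ p log₂ p ≈ 2.4935 bits.
Huffman merges: 8/125+127/1000→191/1000; 22/125+191/1000→367/1000; 51/250+21/100→207/500; 219/1000+367/1000→293/500; 207/500+293/500→1. L = 1279/500 ≈ 2.5580.
L − H = 2.5580 − 2.4935 = 0.064 bits.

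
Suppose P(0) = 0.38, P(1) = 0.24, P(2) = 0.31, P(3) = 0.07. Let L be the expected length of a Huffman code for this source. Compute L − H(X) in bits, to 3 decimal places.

Entropy H = −Σ p log₂ p ≈ 1.8169 bits.
Huffman merges: 7/100+6/25→31/100; 31/100+31/100→31/50; 19/50+31/50→1. L = 193/100 ≈ 1.9300.
L − H = 1.9300 − 1.8169 = 0.113 bits.

0.113 bits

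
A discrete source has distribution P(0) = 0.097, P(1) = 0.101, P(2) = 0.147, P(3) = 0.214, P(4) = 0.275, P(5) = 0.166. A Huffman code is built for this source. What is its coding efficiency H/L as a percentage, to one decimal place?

Entropy H = −Σ p log₂ p ≈ 2.4854 bits.
Huffman merges: 97/1000+101/1000→99/500; 147/1000+83/500→313/1000; 99/500+107/500→103/250; 11/40+313/1000→147/250; 103/250+147/250→1. L = 2511/1000 ≈ 2.5110.
Efficiency = H/L = 2.4854/2.5110 = 99.0%.

99.0%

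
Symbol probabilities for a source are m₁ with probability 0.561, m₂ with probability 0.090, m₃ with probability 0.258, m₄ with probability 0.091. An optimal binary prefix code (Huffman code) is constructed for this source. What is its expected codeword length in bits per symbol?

Repeatedly combine the two least-probable nodes; the expected code length is the sum of the merged weights.
merge 9/100 + 91/1000 → 181/1000
merge 181/1000 + 129/500 → 439/1000
merge 439/1000 + 561/1000 → 1
L = 181/1000 + 439/1000 + 1 = 81/50 = 1.62 bits/symbol.

1.62 bits/symbol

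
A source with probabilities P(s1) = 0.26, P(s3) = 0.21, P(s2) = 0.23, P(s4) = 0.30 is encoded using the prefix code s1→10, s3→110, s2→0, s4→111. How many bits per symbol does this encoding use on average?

2.28 bits/symbol

L̄ = Σ pᵢ·ℓᵢ = 0.26·2 + 0.21·3 + 0.23·1 + 0.30·3 = 2.28 bits/symbol.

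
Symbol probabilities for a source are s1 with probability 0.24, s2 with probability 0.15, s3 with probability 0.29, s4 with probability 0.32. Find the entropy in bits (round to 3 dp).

H = −Σ pᵢ log₂ pᵢ.
−0.24·log₂(0.24) = 0.4941
−0.15·log₂(0.15) = 0.4105
−0.29·log₂(0.29) = 0.5179
−0.32·log₂(0.32) = 0.5260
Sum ≈ 1.9486 → 1.949 bits.

1.949 bits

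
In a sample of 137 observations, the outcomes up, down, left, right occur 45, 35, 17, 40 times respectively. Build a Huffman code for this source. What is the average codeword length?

2 bits/symbol

Probabilities are the counts divided by 137.
Repeatedly combine the two least-probable nodes; the expected code length is the sum of the merged weights.
merge 17/137 + 35/137 → 52/137
merge 40/137 + 45/137 → 85/137
merge 52/137 + 85/137 → 1
L = 52/137 + 85/137 + 1 = 2 bits/symbol.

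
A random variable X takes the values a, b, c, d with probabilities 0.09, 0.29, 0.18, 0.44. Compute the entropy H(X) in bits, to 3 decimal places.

H = −Σ pᵢ log₂ pᵢ.
−0.09·log₂(0.09) = 0.3127
−0.29·log₂(0.29) = 0.5179
−0.18·log₂(0.18) = 0.4453
−0.44·log₂(0.44) = 0.5211
Sum ≈ 1.7970 → 1.797 bits.

1.797 bits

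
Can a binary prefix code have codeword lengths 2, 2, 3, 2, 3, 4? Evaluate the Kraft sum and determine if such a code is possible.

With common denominator 2^4 = 16: Σ 2^(−ℓᵢ) = 4/16 + 4/16 + 2/16 + 4/16 + 2/16 + 1/16 = 17/16 = 1.0625.
Kraft's inequality requires Σ ≤ 1; here Σ = 1.0625 > 1, so no such prefix code exists.

1.0625; no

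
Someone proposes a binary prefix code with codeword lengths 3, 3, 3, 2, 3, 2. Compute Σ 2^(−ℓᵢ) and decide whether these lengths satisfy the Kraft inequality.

With common denominator 2^3 = 8: Σ 2^(−ℓᵢ) = 1/8 + 1/8 + 1/8 + 2/8 + 1/8 + 2/8 = 8/8 = 1.
Kraft's inequality requires Σ ≤ 1; here Σ = 1 ≤ 1, so such a prefix code exists.

1; yes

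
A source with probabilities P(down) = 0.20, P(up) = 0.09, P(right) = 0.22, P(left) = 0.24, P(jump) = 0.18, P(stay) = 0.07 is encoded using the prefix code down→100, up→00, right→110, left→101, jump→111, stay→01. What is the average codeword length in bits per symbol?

L̄ = Σ pᵢ·ℓᵢ = 0.20·3 + 0.09·2 + 0.22·3 + 0.24·3 + 0.18·3 + 0.07·2 = 2.84 bits/symbol.

2.84 bits/symbol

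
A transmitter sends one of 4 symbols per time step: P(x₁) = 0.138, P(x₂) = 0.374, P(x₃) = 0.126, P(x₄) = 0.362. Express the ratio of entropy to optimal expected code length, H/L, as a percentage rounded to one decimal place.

96.9%

Entropy H = −Σ p log₂ p ≈ 1.8322 bits.
Huffman merges: 63/500+69/500→33/125; 33/125+181/500→313/500; 187/500+313/500→1. L = 189/100 ≈ 1.8900.
Efficiency = H/L = 1.8322/1.8900 = 96.9%.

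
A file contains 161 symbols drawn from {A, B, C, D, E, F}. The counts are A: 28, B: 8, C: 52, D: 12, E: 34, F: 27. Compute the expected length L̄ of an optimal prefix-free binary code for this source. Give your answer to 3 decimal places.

Probabilities are the counts divided by 161.
Repeatedly combine the two least-probable nodes; the expected code length is the sum of the merged weights.
merge 8/161 + 12/161 → 20/161
merge 20/161 + 27/161 → 47/161
merge 4/23 + 34/161 → 62/161
merge 47/161 + 52/161 → 99/161
merge 62/161 + 99/161 → 1
L = 20/161 + 47/161 + 62/161 + 99/161 + 1 = 389/161 ≈ 2.416 bits/symbol.

2.416 bits/symbol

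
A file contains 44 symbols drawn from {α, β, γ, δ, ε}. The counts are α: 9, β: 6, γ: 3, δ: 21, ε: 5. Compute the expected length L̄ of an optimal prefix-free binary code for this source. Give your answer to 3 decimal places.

Probabilities are the counts divided by 44.
Repeatedly combine the two least-probable nodes; the expected code length is the sum of the merged weights.
merge 3/44 + 5/44 → 2/11
merge 3/22 + 2/11 → 7/22
merge 9/44 + 7/22 → 23/44
merge 21/44 + 23/44 → 1
L = 2/11 + 7/22 + 23/44 + 1 = 89/44 ≈ 2.023 bits/symbol.

2.023 bits/symbol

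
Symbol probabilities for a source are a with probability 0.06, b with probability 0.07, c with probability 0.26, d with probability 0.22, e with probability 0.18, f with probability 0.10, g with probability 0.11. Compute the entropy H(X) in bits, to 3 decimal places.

H = −Σ pᵢ log₂ pᵢ.
−0.06·log₂(0.06) = 0.2435
−0.07·log₂(0.07) = 0.2686
−0.26·log₂(0.26) = 0.5053
−0.22·log₂(0.22) = 0.4806
−0.18·log₂(0.18) = 0.4453
−0.10·log₂(0.10) = 0.3322
−0.11·log₂(0.11) = 0.3503
Sum ≈ 2.6257 → 2.626 bits.

2.626 bits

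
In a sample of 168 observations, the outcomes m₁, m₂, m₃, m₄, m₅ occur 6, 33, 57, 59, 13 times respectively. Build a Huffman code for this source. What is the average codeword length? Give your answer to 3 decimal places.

2.071 bits/symbol

Probabilities are the counts divided by 168.
Repeatedly combine the two least-probable nodes; the expected code length is the sum of the merged weights.
merge 1/28 + 13/168 → 19/168
merge 19/168 + 11/56 → 13/42
merge 13/42 + 19/56 → 109/168
merge 59/168 + 109/168 → 1
L = 19/168 + 13/42 + 109/168 + 1 = 29/14 ≈ 2.071 bits/symbol.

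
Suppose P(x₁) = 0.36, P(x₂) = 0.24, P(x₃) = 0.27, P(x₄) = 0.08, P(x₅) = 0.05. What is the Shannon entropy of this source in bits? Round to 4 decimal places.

2.0424 bits

H = −Σ pᵢ log₂ pᵢ.
−0.36·log₂(0.36) = 0.5306
−0.24·log₂(0.24) = 0.4941
−0.27·log₂(0.27) = 0.5100
−0.08·log₂(0.08) = 0.2915
−0.05·log₂(0.05) = 0.2161
Sum ≈ 2.0424 → 2.0424 bits.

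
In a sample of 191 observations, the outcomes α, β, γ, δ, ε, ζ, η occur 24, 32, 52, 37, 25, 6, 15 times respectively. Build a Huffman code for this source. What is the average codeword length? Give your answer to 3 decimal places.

2.644 bits/symbol

Probabilities are the counts divided by 191.
Repeatedly combine the two least-probable nodes; the expected code length is the sum of the merged weights.
merge 6/191 + 15/191 → 21/191
merge 21/191 + 24/191 → 45/191
merge 25/191 + 32/191 → 57/191
merge 37/191 + 45/191 → 82/191
merge 52/191 + 57/191 → 109/191
merge 82/191 + 109/191 → 1
L = 21/191 + 45/191 + 57/191 + 82/191 + 109/191 + 1 = 505/191 ≈ 2.644 bits/symbol.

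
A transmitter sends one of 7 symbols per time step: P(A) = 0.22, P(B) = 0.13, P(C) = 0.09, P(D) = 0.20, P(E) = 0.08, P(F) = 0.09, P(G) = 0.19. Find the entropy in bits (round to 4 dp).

2.6996 bits

H = −Σ pᵢ log₂ pᵢ.
−0.22·log₂(0.22) = 0.4806
−0.13·log₂(0.13) = 0.3826
−0.09·log₂(0.09) = 0.3127
−0.20·log₂(0.20) = 0.4644
−0.08·log₂(0.08) = 0.2915
−0.09·log₂(0.09) = 0.3127
−0.19·log₂(0.19) = 0.4552
Sum ≈ 2.6996 → 2.6996 bits.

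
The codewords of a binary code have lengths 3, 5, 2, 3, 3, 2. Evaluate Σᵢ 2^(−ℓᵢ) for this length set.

0.90625

With common denominator 2^5 = 32: Σ 2^(−ℓᵢ) = 4/32 + 1/32 + 8/32 + 4/32 + 4/32 + 8/32 = 29/32 = 0.90625.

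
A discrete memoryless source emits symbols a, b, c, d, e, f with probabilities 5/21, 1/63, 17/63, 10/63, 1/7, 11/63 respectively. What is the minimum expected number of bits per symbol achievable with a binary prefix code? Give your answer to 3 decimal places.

2.476 bits/symbol

Repeatedly combine the two least-probable nodes; the expected code length is the sum of the merged weights.
merge 1/63 + 1/7 → 10/63
merge 10/63 + 10/63 → 20/63
merge 11/63 + 5/21 → 26/63
merge 17/63 + 20/63 → 37/63
merge 26/63 + 37/63 → 1
L = 10/63 + 20/63 + 26/63 + 37/63 + 1 = 52/21 ≈ 2.476 bits/symbol.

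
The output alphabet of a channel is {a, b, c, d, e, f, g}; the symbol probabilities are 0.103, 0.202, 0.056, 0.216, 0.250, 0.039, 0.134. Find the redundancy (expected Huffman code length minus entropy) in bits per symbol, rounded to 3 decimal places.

0.040 bits

Entropy H = −Σ p log₂ p ≈ 2.5854 bits.
Huffman merges: 39/1000+7/125→19/200; 19/200+103/1000→99/500; 67/500+99/500→83/250; 101/500+27/125→209/500; 1/4+83/250→291/500; 209/500+291/500→1. L = 21/8 ≈ 2.6250.
L − H = 2.6250 − 2.5854 = 0.040 bits.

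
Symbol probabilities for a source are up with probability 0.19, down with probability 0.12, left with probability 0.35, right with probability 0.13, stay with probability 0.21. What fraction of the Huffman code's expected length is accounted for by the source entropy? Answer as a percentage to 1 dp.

98.1%

Entropy H = −Σ p log₂ p ≈ 2.2079 bits.
Huffman merges: 3/25+13/100→1/4; 19/100+21/100→2/5; 1/4+7/20→3/5; 2/5+3/5→1. L = 9/4 ≈ 2.2500.
Efficiency = H/L = 2.2079/2.2500 = 98.1%.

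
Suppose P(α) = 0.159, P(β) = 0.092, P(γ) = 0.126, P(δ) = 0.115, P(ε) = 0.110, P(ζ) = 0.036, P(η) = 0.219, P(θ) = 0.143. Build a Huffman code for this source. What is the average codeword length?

2.909 bits/symbol

Repeatedly combine the two least-probable nodes; the expected code length is the sum of the merged weights.
merge 9/250 + 23/250 → 16/125
merge 11/100 + 23/200 → 9/40
merge 63/500 + 16/125 → 127/500
merge 143/1000 + 159/1000 → 151/500
merge 219/1000 + 9/40 → 111/250
merge 127/500 + 151/500 → 139/250
merge 111/250 + 139/250 → 1
L = 16/125 + 9/40 + 127/500 + 151/500 + 111/250 + 139/250 + 1 = 2909/1000 = 2.909 bits/symbol.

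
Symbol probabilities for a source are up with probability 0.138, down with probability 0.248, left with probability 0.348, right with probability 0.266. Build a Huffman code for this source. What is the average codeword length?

Repeatedly combine the two least-probable nodes; the expected code length is the sum of the merged weights.
merge 69/500 + 31/125 → 193/500
merge 133/500 + 87/250 → 307/500
merge 193/500 + 307/500 → 1
L = 193/500 + 307/500 + 1 = 2 bits/symbol.

2 bits/symbol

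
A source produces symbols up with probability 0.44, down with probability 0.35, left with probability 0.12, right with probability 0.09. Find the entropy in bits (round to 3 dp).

H = −Σ pᵢ log₂ pᵢ.
−0.44·log₂(0.44) = 0.5211
−0.35·log₂(0.35) = 0.5301
−0.12·log₂(0.12) = 0.3671
−0.09·log₂(0.09) = 0.3127
Sum ≈ 1.7310 → 1.731 bits.

1.731 bits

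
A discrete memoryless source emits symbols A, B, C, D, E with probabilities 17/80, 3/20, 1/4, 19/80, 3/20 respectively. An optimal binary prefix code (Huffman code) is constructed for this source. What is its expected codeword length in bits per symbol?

2.3 bits/symbol

Repeatedly combine the two least-probable nodes; the expected code length is the sum of the merged weights.
merge 3/20 + 3/20 → 3/10
merge 17/80 + 19/80 → 9/20
merge 1/4 + 3/10 → 11/20
merge 9/20 + 11/20 → 1
L = 3/10 + 9/20 + 11/20 + 1 = 23/10 = 2.3 bits/symbol.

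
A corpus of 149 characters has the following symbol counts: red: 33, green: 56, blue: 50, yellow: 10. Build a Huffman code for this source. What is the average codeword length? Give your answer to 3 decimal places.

Probabilities are the counts divided by 149.
Repeatedly combine the two least-probable nodes; the expected code length is the sum of the merged weights.
merge 10/149 + 33/149 → 43/149
merge 43/149 + 50/149 → 93/149
merge 56/149 + 93/149 → 1
L = 43/149 + 93/149 + 1 = 285/149 ≈ 1.913 bits/symbol.

1.913 bits/symbol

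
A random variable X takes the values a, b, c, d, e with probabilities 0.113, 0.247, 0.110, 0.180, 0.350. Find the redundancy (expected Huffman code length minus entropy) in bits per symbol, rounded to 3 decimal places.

Entropy H = −Σ p log₂ p ≈ 2.1795 bits.
Huffman merges: 11/100+113/1000→223/1000; 9/50+223/1000→403/1000; 247/1000+7/20→597/1000; 403/1000+597/1000→1. L = 2223/1000 ≈ 2.2230.
L − H = 2.2230 − 2.1795 = 0.044 bits.

0.044 bits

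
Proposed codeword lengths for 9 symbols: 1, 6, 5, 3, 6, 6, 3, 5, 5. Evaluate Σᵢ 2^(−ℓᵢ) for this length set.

0.890625

With common denominator 2^6 = 64: Σ 2^(−ℓᵢ) = 32/64 + 1/64 + 2/64 + 8/64 + 1/64 + 1/64 + 8/64 + 2/64 + 2/64 = 57/64 = 0.890625.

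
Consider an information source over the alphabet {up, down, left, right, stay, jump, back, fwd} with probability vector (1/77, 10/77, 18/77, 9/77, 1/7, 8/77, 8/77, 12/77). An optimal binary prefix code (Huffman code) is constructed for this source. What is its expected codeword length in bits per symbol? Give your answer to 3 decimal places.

Repeatedly combine the two least-probable nodes; the expected code length is the sum of the merged weights.
merge 1/77 + 8/77 → 9/77
merge 8/77 + 9/77 → 17/77
merge 9/77 + 10/77 → 19/77
merge 1/7 + 12/77 → 23/77
merge 17/77 + 18/77 → 5/11
merge 19/77 + 23/77 → 6/11
merge 5/11 + 6/11 → 1
L = 9/77 + 17/77 + 19/77 + 23/77 + 5/11 + 6/11 + 1 = 222/77 ≈ 2.883 bits/symbol.

2.883 bits/symbol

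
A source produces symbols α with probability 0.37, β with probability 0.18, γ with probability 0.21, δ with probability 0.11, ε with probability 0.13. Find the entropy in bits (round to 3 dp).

H = −Σ pᵢ log₂ pᵢ.
−0.37·log₂(0.37) = 0.5307
−0.18·log₂(0.18) = 0.4453
−0.21·log₂(0.21) = 0.4728
−0.11·log₂(0.11) = 0.3503
−0.13·log₂(0.13) = 0.3826
Sum ≈ 2.1818 → 2.182 bits.

2.182 bits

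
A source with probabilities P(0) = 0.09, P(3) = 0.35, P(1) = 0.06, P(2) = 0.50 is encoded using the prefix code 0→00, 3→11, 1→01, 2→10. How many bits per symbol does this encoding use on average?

L̄ = Σ pᵢ·ℓᵢ = 0.09·2 + 0.35·2 + 0.06·2 + 0.50·2 = 2 bits/symbol.

2 bits/symbol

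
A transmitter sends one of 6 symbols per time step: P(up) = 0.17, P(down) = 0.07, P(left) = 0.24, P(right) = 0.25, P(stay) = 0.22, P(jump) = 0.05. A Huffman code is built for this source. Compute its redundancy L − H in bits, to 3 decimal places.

0.016 bits

Entropy H = −Σ p log₂ p ≈ 2.3939 bits.
Huffman merges: 1/20+7/100→3/25; 3/25+17/100→29/100; 11/50+6/25→23/50; 1/4+29/100→27/50; 23/50+27/50→1. L = 241/100 ≈ 2.4100.
L − H = 2.4100 − 2.3939 = 0.016 bits.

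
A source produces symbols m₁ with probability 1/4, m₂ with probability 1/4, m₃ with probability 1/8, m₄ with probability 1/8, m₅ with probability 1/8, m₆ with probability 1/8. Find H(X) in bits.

Each probability is a power of 1/2, so log₂(1/p) is an integer.
H = Σ p·log₂(1/p) = 1/4·2 + 1/4·2 + 1/8·3 + 1/8·3 + 1/8·3 + 1/8·3 = 2.5 bits.

2.5 bits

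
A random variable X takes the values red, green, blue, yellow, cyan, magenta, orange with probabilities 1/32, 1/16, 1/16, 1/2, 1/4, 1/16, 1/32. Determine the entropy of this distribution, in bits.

Each probability is a power of 1/2, so log₂(1/p) is an integer.
H = Σ p·log₂(1/p) = 1/32·5 + 1/16·4 + 1/16·4 + 1/2·1 + 1/4·2 + 1/16·4 + 1/32·5 = 2.0625 bits.

2.0625 bits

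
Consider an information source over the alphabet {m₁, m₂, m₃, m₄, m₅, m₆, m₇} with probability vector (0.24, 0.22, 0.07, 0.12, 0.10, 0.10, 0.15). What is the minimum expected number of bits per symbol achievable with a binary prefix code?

2.71 bits/symbol

Repeatedly combine the two least-probable nodes; the expected code length is the sum of the merged weights.
merge 7/100 + 1/10 → 17/100
merge 1/10 + 3/25 → 11/50
merge 3/20 + 17/100 → 8/25
merge 11/50 + 11/50 → 11/25
merge 6/25 + 8/25 → 14/25
merge 11/25 + 14/25 → 1
L = 17/100 + 11/50 + 8/25 + 11/25 + 14/25 + 1 = 271/100 = 2.71 bits/symbol.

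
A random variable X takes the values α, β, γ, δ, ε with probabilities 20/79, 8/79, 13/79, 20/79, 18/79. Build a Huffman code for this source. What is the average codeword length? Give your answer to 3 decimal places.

Repeatedly combine the two least-probable nodes; the expected code length is the sum of the merged weights.
merge 8/79 + 13/79 → 21/79
merge 18/79 + 20/79 → 38/79
merge 20/79 + 21/79 → 41/79
merge 38/79 + 41/79 → 1
L = 21/79 + 38/79 + 41/79 + 1 = 179/79 ≈ 2.266 bits/symbol.

2.266 bits/symbol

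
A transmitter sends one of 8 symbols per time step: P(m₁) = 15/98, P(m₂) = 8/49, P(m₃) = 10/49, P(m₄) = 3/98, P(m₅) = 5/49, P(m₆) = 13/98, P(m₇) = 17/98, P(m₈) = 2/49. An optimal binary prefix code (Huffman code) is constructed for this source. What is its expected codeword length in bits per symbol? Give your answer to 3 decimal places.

2.867 bits/symbol

Repeatedly combine the two least-probable nodes; the expected code length is the sum of the merged weights.
merge 3/98 + 2/49 → 1/14
merge 1/14 + 5/49 → 17/98
merge 13/98 + 15/98 → 2/7
merge 8/49 + 17/98 → 33/98
merge 17/98 + 10/49 → 37/98
merge 2/7 + 33/98 → 61/98
merge 37/98 + 61/98 → 1
L = 1/14 + 17/98 + 2/7 + 33/98 + 37/98 + 61/98 + 1 = 281/98 ≈ 2.867 bits/symbol.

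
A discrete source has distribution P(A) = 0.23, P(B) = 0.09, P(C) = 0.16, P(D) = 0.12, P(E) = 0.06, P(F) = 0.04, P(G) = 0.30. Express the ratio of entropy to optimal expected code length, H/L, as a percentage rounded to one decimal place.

Entropy H = −Σ p log₂ p ≈ 2.5408 bits.
Huffman merges: 1/25+3/50→1/10; 9/100+1/10→19/100; 3/25+4/25→7/25; 19/100+23/100→21/50; 7/25+3/10→29/50; 21/50+29/50→1. L = 257/100 ≈ 2.5700.
Efficiency = H/L = 2.5408/2.5700 = 98.9%.

98.9%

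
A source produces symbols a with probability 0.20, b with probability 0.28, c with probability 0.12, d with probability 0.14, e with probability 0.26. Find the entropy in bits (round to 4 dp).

H = −Σ pᵢ log₂ pᵢ.
−0.20·log₂(0.20) = 0.4644
−0.28·log₂(0.28) = 0.5142
−0.12·log₂(0.12) = 0.3671
−0.14·log₂(0.14) = 0.3971
−0.26·log₂(0.26) = 0.5053
Sum ≈ 2.2481 → 2.2481 bits.

2.2481 bits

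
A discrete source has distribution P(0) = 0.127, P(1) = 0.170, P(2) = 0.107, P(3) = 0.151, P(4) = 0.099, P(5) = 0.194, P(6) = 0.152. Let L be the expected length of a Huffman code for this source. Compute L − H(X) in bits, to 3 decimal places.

0.034 bits

Entropy H = −Σ p log₂ p ≈ 2.7719 bits.
Huffman merges: 99/1000+107/1000→103/500; 127/1000+151/1000→139/500; 19/125+17/100→161/500; 97/500+103/500→2/5; 139/500+161/500→3/5; 2/5+3/5→1. L = 1403/500 ≈ 2.8060.
L − H = 2.8060 − 2.7719 = 0.034 bits.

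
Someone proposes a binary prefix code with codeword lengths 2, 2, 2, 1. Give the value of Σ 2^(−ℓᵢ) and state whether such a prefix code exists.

With common denominator 2^2 = 4: Σ 2^(−ℓᵢ) = 1/4 + 1/4 + 1/4 + 2/4 = 5/4 = 1.25.
Kraft's inequality requires Σ ≤ 1; here Σ = 1.25 > 1, so no such prefix code exists.

1.25; no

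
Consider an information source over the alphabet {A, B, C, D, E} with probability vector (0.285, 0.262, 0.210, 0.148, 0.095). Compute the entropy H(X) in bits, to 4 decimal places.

2.2258 bits

H = −Σ pᵢ log₂ pᵢ.
−0.285·log₂(0.285) = 0.5161
−0.262·log₂(0.262) = 0.5063
−0.210·log₂(0.210) = 0.4728
−0.148·log₂(0.148) = 0.4079
−0.095·log₂(0.095) = 0.3226
Sum ≈ 2.2258 → 2.2258 bits.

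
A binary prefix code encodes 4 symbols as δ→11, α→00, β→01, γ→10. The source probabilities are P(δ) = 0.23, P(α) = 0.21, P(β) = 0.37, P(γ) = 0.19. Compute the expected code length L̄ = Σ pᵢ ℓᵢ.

L̄ = Σ pᵢ·ℓᵢ = 0.23·2 + 0.21·2 + 0.37·2 + 0.19·2 = 2 bits/symbol.

2 bits/symbol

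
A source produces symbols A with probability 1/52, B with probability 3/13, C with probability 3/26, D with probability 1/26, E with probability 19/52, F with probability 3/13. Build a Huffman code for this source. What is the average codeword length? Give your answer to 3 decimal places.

Repeatedly combine the two least-probable nodes; the expected code length is the sum of the merged weights.
merge 1/52 + 1/26 → 3/52
merge 3/52 + 3/26 → 9/52
merge 9/52 + 3/13 → 21/52
merge 3/13 + 19/52 → 31/52
merge 21/52 + 31/52 → 1
L = 3/52 + 9/52 + 21/52 + 31/52 + 1 = 29/13 ≈ 2.231 bits/symbol.

2.231 bits/symbol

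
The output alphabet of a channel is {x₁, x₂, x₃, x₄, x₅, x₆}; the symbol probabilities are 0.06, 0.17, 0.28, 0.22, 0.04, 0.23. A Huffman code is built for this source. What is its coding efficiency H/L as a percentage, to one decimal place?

Entropy H = −Σ p log₂ p ≈ 2.3463 bits.
Huffman merges: 1/25+3/50→1/10; 1/10+17/100→27/100; 11/50+23/100→9/20; 27/100+7/25→11/20; 9/20+11/20→1. L = 237/100 ≈ 2.3700.
Efficiency = H/L = 2.3463/2.3700 = 99.0%.

99.0%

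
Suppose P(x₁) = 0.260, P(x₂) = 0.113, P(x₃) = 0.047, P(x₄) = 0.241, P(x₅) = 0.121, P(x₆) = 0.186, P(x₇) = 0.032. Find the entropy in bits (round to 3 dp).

H = −Σ pᵢ log₂ pᵢ.
−0.260·log₂(0.260) = 0.5053
−0.113·log₂(0.113) = 0.3555
−0.047·log₂(0.047) = 0.2073
−0.241·log₂(0.241) = 0.4947
−0.121·log₂(0.121) = 0.3687
−0.186·log₂(0.186) = 0.4514
−0.032·log₂(0.032) = 0.1589
Sum ≈ 2.5418 → 2.542 bits.

2.542 bits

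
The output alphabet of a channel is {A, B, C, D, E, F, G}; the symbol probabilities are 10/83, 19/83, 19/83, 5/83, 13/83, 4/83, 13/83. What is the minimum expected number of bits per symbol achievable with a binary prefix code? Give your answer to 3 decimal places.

2.651 bits/symbol

Repeatedly combine the two least-probable nodes; the expected code length is the sum of the merged weights.
merge 4/83 + 5/83 → 9/83
merge 9/83 + 10/83 → 19/83
merge 13/83 + 13/83 → 26/83
merge 19/83 + 19/83 → 38/83
merge 19/83 + 26/83 → 45/83
merge 38/83 + 45/83 → 1
L = 9/83 + 19/83 + 26/83 + 38/83 + 45/83 + 1 = 220/83 ≈ 2.651 bits/symbol.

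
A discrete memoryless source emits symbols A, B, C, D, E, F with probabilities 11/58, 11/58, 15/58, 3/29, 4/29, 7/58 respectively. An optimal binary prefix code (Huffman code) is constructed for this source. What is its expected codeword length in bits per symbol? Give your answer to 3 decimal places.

2.552 bits/symbol

Repeatedly combine the two least-probable nodes; the expected code length is the sum of the merged weights.
merge 3/29 + 7/58 → 13/58
merge 4/29 + 11/58 → 19/58
merge 11/58 + 13/58 → 12/29
merge 15/58 + 19/58 → 17/29
merge 12/29 + 17/29 → 1
L = 13/58 + 19/58 + 12/29 + 17/29 + 1 = 74/29 ≈ 2.552 bits/symbol.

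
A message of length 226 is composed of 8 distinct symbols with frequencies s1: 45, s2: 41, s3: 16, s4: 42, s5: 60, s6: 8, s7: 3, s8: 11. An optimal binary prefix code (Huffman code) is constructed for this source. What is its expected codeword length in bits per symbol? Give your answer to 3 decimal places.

Probabilities are the counts divided by 226.
Repeatedly combine the two least-probable nodes; the expected code length is the sum of the merged weights.
merge 3/226 + 4/113 → 11/226
merge 11/226 + 11/226 → 11/113
merge 8/113 + 11/113 → 19/113
merge 19/113 + 41/226 → 79/226
merge 21/113 + 45/226 → 87/226
merge 30/113 + 79/226 → 139/226
merge 87/226 + 139/226 → 1
L = 11/226 + 11/113 + 19/113 + 79/226 + 87/226 + 139/226 + 1 = 301/113 ≈ 2.664 bits/symbol.

2.664 bits/symbol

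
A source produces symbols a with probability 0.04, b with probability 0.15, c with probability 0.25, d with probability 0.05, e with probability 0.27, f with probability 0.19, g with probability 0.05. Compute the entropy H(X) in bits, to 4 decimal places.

2.4937 bits

H = −Σ pᵢ log₂ pᵢ.
−0.04·log₂(0.04) = 0.1858
−0.15·log₂(0.15) = 0.4105
−0.25·log₂(0.25) = 0.5000
−0.05·log₂(0.05) = 0.2161
−0.27·log₂(0.27) = 0.5100
−0.19·log₂(0.19) = 0.4552
−0.05·log₂(0.05) = 0.2161
Sum ≈ 2.4937 → 2.4937 bits.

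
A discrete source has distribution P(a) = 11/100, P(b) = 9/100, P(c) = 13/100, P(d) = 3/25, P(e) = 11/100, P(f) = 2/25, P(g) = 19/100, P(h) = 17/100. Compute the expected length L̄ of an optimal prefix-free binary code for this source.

2.98 bits/symbol

Repeatedly combine the two least-probable nodes; the expected code length is the sum of the merged weights.
merge 2/25 + 9/100 → 17/100
merge 11/100 + 11/100 → 11/50
merge 3/25 + 13/100 → 1/4
merge 17/100 + 17/100 → 17/50
merge 19/100 + 11/50 → 41/100
merge 1/4 + 17/50 → 59/100
merge 41/100 + 59/100 → 1
L = 17/100 + 11/50 + 1/4 + 17/50 + 41/100 + 59/100 + 1 = 149/50 = 2.98 bits/symbol.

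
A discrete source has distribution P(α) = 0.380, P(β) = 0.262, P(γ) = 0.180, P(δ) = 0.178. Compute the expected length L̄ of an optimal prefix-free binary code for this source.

1.978 bits/symbol

Repeatedly combine the two least-probable nodes; the expected code length is the sum of the merged weights.
merge 89/500 + 9/50 → 179/500
merge 131/500 + 179/500 → 31/50
merge 19/50 + 31/50 → 1
L = 179/500 + 31/50 + 1 = 989/500 = 1.978 bits/symbol.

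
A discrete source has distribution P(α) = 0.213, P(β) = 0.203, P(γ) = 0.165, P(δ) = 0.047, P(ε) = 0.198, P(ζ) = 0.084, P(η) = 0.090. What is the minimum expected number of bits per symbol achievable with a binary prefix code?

Repeatedly combine the two least-probable nodes; the expected code length is the sum of the merged weights.
merge 47/1000 + 21/250 → 131/1000
merge 9/100 + 131/1000 → 221/1000
merge 33/200 + 99/500 → 363/1000
merge 203/1000 + 213/1000 → 52/125
merge 221/1000 + 363/1000 → 73/125
merge 52/125 + 73/125 → 1
L = 131/1000 + 221/1000 + 363/1000 + 52/125 + 73/125 + 1 = 543/200 = 2.715 bits/symbol.

2.715 bits/symbol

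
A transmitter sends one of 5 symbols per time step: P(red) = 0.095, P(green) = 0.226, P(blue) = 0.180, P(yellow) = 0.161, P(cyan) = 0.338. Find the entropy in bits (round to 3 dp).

2.206 bits

H = −Σ pᵢ log₂ pᵢ.
−0.095·log₂(0.095) = 0.3226
−0.226·log₂(0.226) = 0.4849
−0.180·log₂(0.180) = 0.4453
−0.161·log₂(0.161) = 0.4242
−0.338·log₂(0.338) = 0.5289
Sum ≈ 2.2060 → 2.206 bits.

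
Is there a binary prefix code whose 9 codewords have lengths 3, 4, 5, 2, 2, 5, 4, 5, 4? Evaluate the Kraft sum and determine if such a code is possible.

With common denominator 2^5 = 32: Σ 2^(−ℓᵢ) = 4/32 + 2/32 + 1/32 + 8/32 + 8/32 + 1/32 + 2/32 + 1/32 + 2/32 = 29/32 = 0.90625.
Kraft's inequality requires Σ ≤ 1; here Σ = 0.90625 ≤ 1, so such a prefix code exists.

0.90625; yes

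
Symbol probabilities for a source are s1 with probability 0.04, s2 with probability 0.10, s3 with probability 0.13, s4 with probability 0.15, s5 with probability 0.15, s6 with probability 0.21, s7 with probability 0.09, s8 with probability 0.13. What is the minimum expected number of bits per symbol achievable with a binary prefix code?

2.92 bits/symbol

Repeatedly combine the two least-probable nodes; the expected code length is the sum of the merged weights.
merge 1/25 + 9/100 → 13/100
merge 1/10 + 13/100 → 23/100
merge 13/100 + 13/100 → 13/50
merge 3/20 + 3/20 → 3/10
merge 21/100 + 23/100 → 11/25
merge 13/50 + 3/10 → 14/25
merge 11/25 + 14/25 → 1
L = 13/100 + 23/100 + 13/50 + 3/10 + 11/25 + 14/25 + 1 = 73/25 = 2.92 bits/symbol.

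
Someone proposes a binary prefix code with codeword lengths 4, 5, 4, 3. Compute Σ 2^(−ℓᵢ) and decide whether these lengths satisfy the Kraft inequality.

0.28125; yes

With common denominator 2^5 = 32: Σ 2^(−ℓᵢ) = 2/32 + 1/32 + 2/32 + 4/32 = 9/32 = 0.28125.
Kraft's inequality requires Σ ≤ 1; here Σ = 0.28125 ≤ 1, so such a prefix code exists.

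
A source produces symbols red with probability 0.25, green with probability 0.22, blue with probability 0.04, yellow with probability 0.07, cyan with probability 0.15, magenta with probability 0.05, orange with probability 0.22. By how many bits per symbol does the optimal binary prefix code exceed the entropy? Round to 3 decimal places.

0.018 bits

Entropy H = −Σ p log₂ p ≈ 2.5421 bits.
Huffman merges: 1/25+1/20→9/100; 7/100+9/100→4/25; 3/20+4/25→31/100; 11/50+11/50→11/25; 1/4+31/100→14/25; 11/25+14/25→1. L = 64/25 ≈ 2.5600.
L − H = 2.5600 − 2.5421 = 0.018 bits.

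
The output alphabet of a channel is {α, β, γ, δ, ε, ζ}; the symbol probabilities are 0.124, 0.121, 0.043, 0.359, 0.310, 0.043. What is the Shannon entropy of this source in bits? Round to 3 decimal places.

2.187 bits

H = −Σ pᵢ log₂ pᵢ.
−0.124·log₂(0.124) = 0.3734
−0.121·log₂(0.121) = 0.3687
−0.043·log₂(0.043) = 0.1952
−0.359·log₂(0.359) = 0.5306
−0.310·log₂(0.310) = 0.5238
−0.043·log₂(0.043) = 0.1952
Sum ≈ 2.1869 → 2.187 bits.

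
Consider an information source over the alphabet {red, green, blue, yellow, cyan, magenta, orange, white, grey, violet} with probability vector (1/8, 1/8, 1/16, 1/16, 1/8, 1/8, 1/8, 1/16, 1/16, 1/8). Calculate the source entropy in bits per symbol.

Each probability is a power of 1/2, so log₂(1/p) is an integer.
H = Σ p·log₂(1/p) = 1/8·3 + 1/8·3 + 1/16·4 + 1/16·4 + 1/8·3 + 1/8·3 + 1/8·3 + 1/16·4 + 1/16·4 + 1/8·3 = 3.25 bits.

3.25 bits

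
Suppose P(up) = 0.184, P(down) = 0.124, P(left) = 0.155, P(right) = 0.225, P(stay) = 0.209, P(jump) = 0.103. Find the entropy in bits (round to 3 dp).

H = −Σ pᵢ log₂ pᵢ.
−0.184·log₂(0.184) = 0.4494
−0.124·log₂(0.124) = 0.3734
−0.155·log₂(0.155) = 0.4169
−0.225·log₂(0.225) = 0.4842
−0.209·log₂(0.209) = 0.4720
−0.103·log₂(0.103) = 0.3378
Sum ≈ 2.5337 → 2.534 bits.

2.534 bits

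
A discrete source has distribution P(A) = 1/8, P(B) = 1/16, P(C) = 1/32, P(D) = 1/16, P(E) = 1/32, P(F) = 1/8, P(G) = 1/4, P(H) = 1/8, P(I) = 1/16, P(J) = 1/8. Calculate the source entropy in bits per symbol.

Each probability is a power of 1/2, so log₂(1/p) is an integer.
H = Σ p·log₂(1/p) = 1/8·3 + 1/16·4 + 1/32·5 + 1/16·4 + 1/32·5 + 1/8·3 + 1/4·2 + 1/8·3 + 1/16·4 + 1/8·3 = 3.0625 bits.

3.0625 bits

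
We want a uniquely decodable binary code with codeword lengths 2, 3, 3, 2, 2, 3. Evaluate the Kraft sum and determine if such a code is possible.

With common denominator 2^3 = 8: Σ 2^(−ℓᵢ) = 2/8 + 1/8 + 1/8 + 2/8 + 2/8 + 1/8 = 9/8 = 1.125.
Kraft's inequality requires Σ ≤ 1; here Σ = 1.125 > 1, so no such prefix code exists.

1.125; no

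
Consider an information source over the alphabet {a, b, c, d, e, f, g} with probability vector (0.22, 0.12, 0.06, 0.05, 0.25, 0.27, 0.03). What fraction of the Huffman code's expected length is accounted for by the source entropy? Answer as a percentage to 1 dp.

Entropy H = −Σ p log₂ p ≈ 2.4691 bits.
Huffman merges: 3/100+1/20→2/25; 3/50+2/25→7/50; 3/25+7/50→13/50; 11/50+1/4→47/100; 13/50+27/100→53/100; 47/100+53/100→1. L = 62/25 ≈ 2.4800.
Efficiency = H/L = 2.4691/2.4800 = 99.6%.

99.6%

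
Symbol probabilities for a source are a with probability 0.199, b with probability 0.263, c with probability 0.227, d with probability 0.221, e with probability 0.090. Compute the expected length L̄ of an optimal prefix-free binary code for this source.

2.289 bits/symbol

Repeatedly combine the two least-probable nodes; the expected code length is the sum of the merged weights.
merge 9/100 + 199/1000 → 289/1000
merge 221/1000 + 227/1000 → 56/125
merge 263/1000 + 289/1000 → 69/125
merge 56/125 + 69/125 → 1
L = 289/1000 + 56/125 + 69/125 + 1 = 2289/1000 = 2.289 bits/symbol.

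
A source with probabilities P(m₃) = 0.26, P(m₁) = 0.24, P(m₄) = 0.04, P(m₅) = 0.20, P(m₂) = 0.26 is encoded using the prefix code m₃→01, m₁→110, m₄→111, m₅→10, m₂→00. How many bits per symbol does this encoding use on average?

2.28 bits/symbol

L̄ = Σ pᵢ·ℓᵢ = 0.26·2 + 0.24·3 + 0.04·3 + 0.20·2 + 0.26·2 = 2.28 bits/symbol.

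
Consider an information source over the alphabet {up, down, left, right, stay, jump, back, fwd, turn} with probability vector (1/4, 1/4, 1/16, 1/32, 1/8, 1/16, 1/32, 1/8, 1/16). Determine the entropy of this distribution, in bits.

2.8125 bits

Each probability is a power of 1/2, so log₂(1/p) is an integer.
H = Σ p·log₂(1/p) = 1/4·2 + 1/4·2 + 1/16·4 + 1/32·5 + 1/8·3 + 1/16·4 + 1/32·5 + 1/8·3 + 1/16·4 = 2.8125 bits.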